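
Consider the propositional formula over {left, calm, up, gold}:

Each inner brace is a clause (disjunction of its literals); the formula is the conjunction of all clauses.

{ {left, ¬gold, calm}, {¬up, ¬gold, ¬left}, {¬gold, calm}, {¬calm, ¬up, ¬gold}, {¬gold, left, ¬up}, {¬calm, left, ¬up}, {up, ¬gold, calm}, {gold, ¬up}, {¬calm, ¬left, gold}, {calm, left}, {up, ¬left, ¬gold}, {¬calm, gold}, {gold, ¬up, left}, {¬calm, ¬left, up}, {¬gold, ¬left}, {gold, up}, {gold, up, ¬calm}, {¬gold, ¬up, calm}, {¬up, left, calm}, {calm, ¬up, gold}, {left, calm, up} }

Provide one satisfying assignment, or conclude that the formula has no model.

Case gold = True:
Unit clause (calm) forces calm = True.
Unit clause (¬up) forces up = False.
Unit clause (¬left) forces left = False.
All clauses are satisfied.

left: False; calm: True; up: False; gold: True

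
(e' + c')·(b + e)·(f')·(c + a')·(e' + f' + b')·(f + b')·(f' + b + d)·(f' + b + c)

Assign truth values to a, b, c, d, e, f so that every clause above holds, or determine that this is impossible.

a ↦ 0,  b ↦ 0,  c ↦ 0,  d ↦ 0,  e ↦ 1,  f ↦ 0

From the singleton clause (f'), f = 0.
From the singleton clause (b'), b = 0.
From the singleton clause (e), e = 1.
From the singleton clause (c'), c = 0.
From the singleton clause (a'), a = 0.
Every clause is now satisfied; d is unconstrained.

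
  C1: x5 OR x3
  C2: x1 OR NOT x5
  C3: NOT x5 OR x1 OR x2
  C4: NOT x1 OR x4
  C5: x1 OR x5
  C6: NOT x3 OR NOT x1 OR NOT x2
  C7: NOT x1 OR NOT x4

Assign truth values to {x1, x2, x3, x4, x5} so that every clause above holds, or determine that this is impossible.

Try x5 = true.
(x1) alone gives x1 = true.
(x4) alone gives x4 = true.
But (NOT x4) is also a unit clause — contradiction.
Backtrack on x5: now try x5 = false.
(x3) alone gives x3 = true.
(x1) alone gives x1 = true.
(x4) alone gives x4 = true.
But (NOT x4) is also a unit clause — contradiction.
Either choice for x5 ends in contradiction.

UNSATISFIABLE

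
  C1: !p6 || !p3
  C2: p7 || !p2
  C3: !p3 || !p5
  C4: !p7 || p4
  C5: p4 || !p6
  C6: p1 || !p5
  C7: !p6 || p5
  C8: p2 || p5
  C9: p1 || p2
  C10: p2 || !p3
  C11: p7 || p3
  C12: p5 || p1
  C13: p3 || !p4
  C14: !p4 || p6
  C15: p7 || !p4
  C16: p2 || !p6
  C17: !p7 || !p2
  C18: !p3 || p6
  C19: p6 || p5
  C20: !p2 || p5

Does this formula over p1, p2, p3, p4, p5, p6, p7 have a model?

Suppose p6 = false.
Unit clause (!p4) forces p4 = false.
Unit clause (!p7) forces p7 = false.
Unit clause (!p2) forces p2 = false.
Unit clause (p5) forces p5 = true.
Unit clause (!p3) forces p3 = false.
Now (p3) is unsatisfied and unit — conflict.
Undo p6 and try p6 = true.
Unit clause (!p3) forces p3 = false.
Unit clause (p4) forces p4 = true.
Now (!p4) is unsatisfied and unit — conflict.
Neither p6 = true nor p6 = false works.
No assignment satisfies every clause.

No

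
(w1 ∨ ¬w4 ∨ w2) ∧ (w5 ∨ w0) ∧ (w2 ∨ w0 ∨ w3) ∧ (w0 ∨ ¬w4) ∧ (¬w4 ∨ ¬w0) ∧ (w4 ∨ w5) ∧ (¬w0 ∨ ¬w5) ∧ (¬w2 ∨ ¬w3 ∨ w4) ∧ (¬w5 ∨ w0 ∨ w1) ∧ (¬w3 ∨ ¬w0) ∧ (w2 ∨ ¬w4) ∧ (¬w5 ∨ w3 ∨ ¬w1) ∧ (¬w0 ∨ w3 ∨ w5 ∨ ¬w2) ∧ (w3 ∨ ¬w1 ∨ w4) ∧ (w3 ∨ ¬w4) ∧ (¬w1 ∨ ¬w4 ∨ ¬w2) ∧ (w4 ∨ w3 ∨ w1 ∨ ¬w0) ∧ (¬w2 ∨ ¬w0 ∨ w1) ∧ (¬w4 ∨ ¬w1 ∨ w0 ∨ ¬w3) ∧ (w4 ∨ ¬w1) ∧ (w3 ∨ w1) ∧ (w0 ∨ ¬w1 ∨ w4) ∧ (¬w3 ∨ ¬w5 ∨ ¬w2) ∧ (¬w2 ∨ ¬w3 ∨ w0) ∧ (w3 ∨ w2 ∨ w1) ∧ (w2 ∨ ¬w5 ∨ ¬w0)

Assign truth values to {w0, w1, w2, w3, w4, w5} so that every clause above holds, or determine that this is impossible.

Suppose w5 = True.
(¬w0) alone gives w0 = False.
(¬w4) alone gives w4 = False.
(w1) alone gives w1 = True.
Now (¬w1) is unsatisfied and unit — conflict.
That branch fails; take w5 = False instead.
(w0) alone gives w0 = True.
(¬w4) alone gives w4 = False.
Now (w4) is unsatisfied and unit — conflict.
Either choice for w5 ends in contradiction.

UNSATISFIABLE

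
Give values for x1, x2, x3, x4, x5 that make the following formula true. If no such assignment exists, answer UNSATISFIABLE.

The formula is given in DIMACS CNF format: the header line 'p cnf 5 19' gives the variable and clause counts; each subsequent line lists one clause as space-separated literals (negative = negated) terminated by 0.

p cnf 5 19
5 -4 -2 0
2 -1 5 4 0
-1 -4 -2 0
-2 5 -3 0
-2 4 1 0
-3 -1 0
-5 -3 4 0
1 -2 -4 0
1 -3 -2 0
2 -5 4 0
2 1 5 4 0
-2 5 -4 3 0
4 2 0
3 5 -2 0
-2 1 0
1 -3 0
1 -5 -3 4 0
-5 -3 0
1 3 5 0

Suppose x3 = False.
Suppose x4 = True.
Suppose x5 = True.
Suppose x1 = True.
Unit clause (¬x2) forces x2 = False.
All clauses are satisfied.

x1=True; x2=False; x3=False; x4=True; x5=True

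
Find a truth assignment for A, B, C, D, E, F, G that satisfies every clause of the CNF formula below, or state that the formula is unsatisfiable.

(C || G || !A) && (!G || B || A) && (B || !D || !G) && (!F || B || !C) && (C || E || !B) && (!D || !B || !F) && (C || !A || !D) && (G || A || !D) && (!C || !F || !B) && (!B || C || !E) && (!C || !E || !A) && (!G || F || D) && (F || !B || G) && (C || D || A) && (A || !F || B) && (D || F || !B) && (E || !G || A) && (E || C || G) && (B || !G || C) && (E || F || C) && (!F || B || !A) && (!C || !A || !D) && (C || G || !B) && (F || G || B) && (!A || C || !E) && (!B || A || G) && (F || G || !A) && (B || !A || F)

Case C = true:
Case F = false:
Case E = true:
The clause (!A) is unit, so A = false.
Case G = true:
The clause (B) is unit, so B = true.
The clause (D) is unit, so D = true.
All clauses are satisfied.

A ↦ false, B ↦ true, C ↦ true, D ↦ true, E ↦ true, F ↦ false, G ↦ true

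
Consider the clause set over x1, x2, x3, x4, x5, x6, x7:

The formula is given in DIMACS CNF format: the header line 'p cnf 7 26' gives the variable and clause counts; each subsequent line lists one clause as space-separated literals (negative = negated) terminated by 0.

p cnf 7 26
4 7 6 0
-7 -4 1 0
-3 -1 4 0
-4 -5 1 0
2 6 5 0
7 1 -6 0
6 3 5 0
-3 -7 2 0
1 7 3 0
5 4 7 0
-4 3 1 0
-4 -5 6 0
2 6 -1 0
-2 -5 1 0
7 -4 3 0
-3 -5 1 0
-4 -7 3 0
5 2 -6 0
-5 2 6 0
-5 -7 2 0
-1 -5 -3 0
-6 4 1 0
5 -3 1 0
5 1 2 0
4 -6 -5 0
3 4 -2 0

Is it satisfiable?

Satisfiable

Suppose x4 = True.
Suppose x7 = False.
The clause (x3) is unit, so x3 = True.
Suppose x5 = False.
The clause (x1) is unit, so x1 = True.
Suppose x2 = True.
Every clause is now satisfied; x6 is unconstrained.
A satisfying assignment: x1: True; x2: True; x3: True; x4: True; x5: False; x6: True; x7: False.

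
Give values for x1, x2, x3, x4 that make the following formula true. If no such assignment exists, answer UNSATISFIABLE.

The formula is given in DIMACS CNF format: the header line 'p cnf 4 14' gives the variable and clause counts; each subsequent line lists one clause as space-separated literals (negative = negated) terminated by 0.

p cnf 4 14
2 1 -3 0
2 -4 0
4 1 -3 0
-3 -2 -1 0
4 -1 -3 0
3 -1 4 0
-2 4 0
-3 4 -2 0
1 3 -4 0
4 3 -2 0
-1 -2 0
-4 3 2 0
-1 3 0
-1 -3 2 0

Suppose x2 = False.
The clause (¬x4) is unit, so x4 = False.
Suppose x1 = False.
The clause (¬x3) is unit, so x3 = False.
This assignment satisfies each clause.

x1=False, x2=False, x3=False, x4=False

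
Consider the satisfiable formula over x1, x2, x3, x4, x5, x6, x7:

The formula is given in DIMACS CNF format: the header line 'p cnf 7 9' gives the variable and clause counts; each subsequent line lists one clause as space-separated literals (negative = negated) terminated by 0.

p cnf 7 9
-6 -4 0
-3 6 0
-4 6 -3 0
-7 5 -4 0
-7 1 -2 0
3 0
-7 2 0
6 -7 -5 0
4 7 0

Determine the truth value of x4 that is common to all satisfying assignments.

Suppose x4 = True.
(¬x6) alone gives x6 = False.
(¬x3) alone gives x3 = False.
That conflicts with the unit clause (x3).
So every satisfying assignment has x4 = False.

False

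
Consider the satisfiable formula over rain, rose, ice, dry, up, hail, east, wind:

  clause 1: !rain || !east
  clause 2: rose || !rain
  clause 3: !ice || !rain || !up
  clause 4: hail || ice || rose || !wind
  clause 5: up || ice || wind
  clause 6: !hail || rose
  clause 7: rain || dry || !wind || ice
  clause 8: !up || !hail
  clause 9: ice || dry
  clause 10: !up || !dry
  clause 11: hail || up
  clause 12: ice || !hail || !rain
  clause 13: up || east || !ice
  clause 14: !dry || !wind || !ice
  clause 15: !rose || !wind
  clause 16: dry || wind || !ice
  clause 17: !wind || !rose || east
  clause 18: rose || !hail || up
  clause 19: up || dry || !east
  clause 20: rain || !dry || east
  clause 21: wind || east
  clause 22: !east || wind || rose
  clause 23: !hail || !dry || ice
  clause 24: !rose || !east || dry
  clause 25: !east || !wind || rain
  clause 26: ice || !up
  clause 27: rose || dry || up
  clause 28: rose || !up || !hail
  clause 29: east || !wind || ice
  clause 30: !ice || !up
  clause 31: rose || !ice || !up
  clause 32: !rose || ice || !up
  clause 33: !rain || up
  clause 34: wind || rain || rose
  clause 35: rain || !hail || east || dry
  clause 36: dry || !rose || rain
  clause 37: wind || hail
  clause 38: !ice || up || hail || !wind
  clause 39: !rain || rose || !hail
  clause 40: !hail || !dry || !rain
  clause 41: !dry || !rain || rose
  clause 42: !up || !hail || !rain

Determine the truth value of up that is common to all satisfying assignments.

Suppose up = true.
From the singleton clause (!hail), hail = false.
From the singleton clause (!dry), dry = false.
From the singleton clause (ice), ice = true.
But (!ice) is also a unit clause — contradiction.
So every satisfying assignment has up = False.

False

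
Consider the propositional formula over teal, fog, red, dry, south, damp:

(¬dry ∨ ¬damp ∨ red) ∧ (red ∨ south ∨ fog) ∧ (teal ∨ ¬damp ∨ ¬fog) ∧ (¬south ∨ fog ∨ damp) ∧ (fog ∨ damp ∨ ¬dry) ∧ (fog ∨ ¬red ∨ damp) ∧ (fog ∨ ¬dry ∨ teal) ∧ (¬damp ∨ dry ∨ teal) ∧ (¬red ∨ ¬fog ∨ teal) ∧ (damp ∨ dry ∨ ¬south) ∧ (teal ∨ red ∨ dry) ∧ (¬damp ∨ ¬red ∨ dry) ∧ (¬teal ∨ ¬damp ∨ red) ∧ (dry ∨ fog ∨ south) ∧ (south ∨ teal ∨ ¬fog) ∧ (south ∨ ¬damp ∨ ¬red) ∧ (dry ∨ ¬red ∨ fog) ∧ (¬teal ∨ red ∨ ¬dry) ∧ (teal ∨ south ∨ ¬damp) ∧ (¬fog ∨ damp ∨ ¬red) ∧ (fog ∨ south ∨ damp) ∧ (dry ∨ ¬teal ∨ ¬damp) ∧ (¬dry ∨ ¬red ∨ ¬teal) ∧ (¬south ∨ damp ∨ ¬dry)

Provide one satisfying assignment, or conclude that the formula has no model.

teal=True, fog=True, red=False, dry=False, south=False, damp=False

Try dry = False.
Try damp = False.
From the singleton clause (¬south), south = False.
From the singleton clause (fog), fog = True.
From the singleton clause (teal), teal = True.
From the singleton clause (¬red), red = False.
All clauses are satisfied.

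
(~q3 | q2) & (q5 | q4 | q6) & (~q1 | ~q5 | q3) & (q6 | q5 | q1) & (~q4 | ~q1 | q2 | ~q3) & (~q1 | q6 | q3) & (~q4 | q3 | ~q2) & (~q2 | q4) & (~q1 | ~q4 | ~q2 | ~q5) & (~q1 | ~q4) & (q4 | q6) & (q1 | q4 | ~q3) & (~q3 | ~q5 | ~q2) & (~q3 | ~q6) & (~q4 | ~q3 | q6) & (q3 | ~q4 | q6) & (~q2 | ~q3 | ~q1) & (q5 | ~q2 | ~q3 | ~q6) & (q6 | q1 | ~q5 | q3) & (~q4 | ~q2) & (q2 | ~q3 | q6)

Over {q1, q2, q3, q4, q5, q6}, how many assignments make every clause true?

5

There are 2^6 = 64 truth assignments over (q1, q2, q3, q4, q5, q6).
Split on q5. With q5 = 1, the clauses containing q5 are satisfied and ~q5 drops from the rest; 2 of the 2^5 = 32 assignments to the other variables satisfy what remains.
With q5 = 0, by the same count on the reduced clause set, 3 assignments work.
Total: 2 + 3 = 5.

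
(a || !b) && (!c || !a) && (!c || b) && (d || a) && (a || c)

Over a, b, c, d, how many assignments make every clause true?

4

There are 2^4 = 16 truth assignments over (a, b, c, d).
Split on d. With d = true, the clauses containing d are satisfied and !d drops from the rest; 2 of the 2^3 = 8 assignments to the other variables satisfy what remains.
With d = false, by the same count on the reduced clause set, 2 assignments work.
Total: 2 + 2 = 4.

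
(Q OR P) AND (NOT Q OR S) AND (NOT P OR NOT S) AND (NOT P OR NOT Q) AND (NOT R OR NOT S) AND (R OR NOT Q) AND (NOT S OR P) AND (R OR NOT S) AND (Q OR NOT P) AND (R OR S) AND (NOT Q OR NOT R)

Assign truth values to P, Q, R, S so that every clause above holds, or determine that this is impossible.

UNSATISFIABLE

Suppose Q = true.
(S) alone gives S = true.
(NOT P) alone gives P = false.
Now (P) is unsatisfied and unit — conflict.
So Q must be the other value — set Q = false.
(P) alone gives P = true.
Now (NOT P) is unsatisfied and unit — conflict.
Both values of Q lead to a conflict.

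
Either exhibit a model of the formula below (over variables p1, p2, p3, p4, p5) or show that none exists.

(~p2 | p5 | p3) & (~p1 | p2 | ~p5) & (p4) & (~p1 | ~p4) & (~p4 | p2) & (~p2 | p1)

Unit clause (p4) forces p4 = 1.
Unit clause (~p1) forces p1 = 0.
Unit clause (p2) forces p2 = 1.
But (~p2) is also a unit clause — contradiction.

UNSATISFIABLE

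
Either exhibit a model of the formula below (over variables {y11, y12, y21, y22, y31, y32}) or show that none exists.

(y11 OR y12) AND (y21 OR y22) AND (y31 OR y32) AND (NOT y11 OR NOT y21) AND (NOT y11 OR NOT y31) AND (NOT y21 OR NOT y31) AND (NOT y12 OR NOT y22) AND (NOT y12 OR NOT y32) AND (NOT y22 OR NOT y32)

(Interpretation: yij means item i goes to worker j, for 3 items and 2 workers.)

UNSATISFIABLE

Branch on y11: set y11 = true.
The clause (NOT y21) is unit, so y21 = false.
The clause (y22) is unit, so y22 = true.
The clause (NOT y31) is unit, so y31 = false.
The clause (y32) is unit, so y32 = true.
But (NOT y32) is also a unit clause — contradiction.
So y11 must be the other value — set y11 = false.
The clause (y12) is unit, so y12 = true.
The clause (NOT y22) is unit, so y22 = false.
The clause (y21) is unit, so y21 = true.
The clause (NOT y31) is unit, so y31 = false.
The clause (y32) is unit, so y32 = true.
But (NOT y32) is also a unit clause — contradiction.
Either choice for y11 ends in contradiction.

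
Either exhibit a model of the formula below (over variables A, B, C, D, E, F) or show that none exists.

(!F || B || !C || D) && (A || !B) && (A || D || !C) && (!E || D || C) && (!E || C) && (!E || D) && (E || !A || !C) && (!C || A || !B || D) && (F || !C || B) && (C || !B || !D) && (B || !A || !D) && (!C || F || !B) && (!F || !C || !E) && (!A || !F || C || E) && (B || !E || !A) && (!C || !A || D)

A=false; B=false; C=false; D=true; E=false; F=true

Try A = false.
The clause (!B) is unit, so B = false.
Try D = true.
Try E = false.
Try F = true.
Every clause is now satisfied; C is unconstrained.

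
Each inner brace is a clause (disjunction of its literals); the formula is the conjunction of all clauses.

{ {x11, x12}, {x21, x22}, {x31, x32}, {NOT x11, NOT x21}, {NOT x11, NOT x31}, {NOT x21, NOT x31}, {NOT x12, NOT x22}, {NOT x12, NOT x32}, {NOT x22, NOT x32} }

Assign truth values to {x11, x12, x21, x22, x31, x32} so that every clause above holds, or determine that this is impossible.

UNSATISFIABLE

Try x11 = true.
Unit clause (NOT x21) forces x21 = false.
Unit clause (x22) forces x22 = true.
Unit clause (NOT x31) forces x31 = false.
Unit clause (x32) forces x32 = true.
Now (NOT x32) is unsatisfied and unit — conflict.
So x11 must be the other value — set x11 = false.
Unit clause (x12) forces x12 = true.
Unit clause (NOT x22) forces x22 = false.
Unit clause (x21) forces x21 = true.
Unit clause (NOT x31) forces x31 = false.
Unit clause (x32) forces x32 = true.
Now (NOT x32) is unsatisfied and unit — conflict.
Either choice for x11 ends in contradiction.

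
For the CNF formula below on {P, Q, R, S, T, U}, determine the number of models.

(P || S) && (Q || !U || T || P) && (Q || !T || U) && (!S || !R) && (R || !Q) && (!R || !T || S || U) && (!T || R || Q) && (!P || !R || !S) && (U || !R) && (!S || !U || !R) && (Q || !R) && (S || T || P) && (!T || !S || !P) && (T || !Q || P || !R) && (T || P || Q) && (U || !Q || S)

6

There are 2^6 = 64 truth assignments over (P, Q, R, S, T, U).
Split on P. With P = true, the clauses containing P are satisfied and !P drops from the rest; 6 of the 2^5 = 32 assignments to the other variables satisfy what remains.
With P = false, by the same count on the reduced clause set, 0 assignments work.
Total: 6 + 0 = 6.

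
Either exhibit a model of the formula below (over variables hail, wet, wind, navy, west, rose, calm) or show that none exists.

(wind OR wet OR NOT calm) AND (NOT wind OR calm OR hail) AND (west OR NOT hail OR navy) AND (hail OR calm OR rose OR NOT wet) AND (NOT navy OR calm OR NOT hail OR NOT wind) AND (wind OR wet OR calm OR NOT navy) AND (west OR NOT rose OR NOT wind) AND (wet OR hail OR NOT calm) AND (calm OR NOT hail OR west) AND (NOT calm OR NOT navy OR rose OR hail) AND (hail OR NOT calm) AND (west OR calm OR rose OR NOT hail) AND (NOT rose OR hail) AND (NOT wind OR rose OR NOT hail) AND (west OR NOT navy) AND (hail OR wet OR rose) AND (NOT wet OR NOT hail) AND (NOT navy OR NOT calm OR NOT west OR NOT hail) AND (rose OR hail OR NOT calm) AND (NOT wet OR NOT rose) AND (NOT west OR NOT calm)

hail: true, wet: false, wind: true, navy: false, west: true, rose: true, calm: false

Branch on hail: set hail = true.
Unit clause (NOT wet) forces wet = false.
Branch on wind: set wind = true.
Unit clause (rose) forces rose = true.
Unit clause (west) forces west = true.
Unit clause (NOT calm) forces calm = false.
Unit clause (NOT navy) forces navy = false.
Every clause now holds.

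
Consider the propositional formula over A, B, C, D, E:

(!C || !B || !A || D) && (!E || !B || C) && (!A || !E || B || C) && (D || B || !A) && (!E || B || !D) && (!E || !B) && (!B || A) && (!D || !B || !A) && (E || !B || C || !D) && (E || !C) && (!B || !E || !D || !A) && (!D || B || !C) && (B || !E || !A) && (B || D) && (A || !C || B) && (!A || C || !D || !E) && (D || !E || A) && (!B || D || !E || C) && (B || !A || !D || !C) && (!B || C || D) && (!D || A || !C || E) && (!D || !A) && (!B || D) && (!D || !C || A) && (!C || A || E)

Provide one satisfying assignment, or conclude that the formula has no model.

A ↦ false; B ↦ false; C ↦ false; D ↦ true; E ↦ false

Branch on E: set E = false.
The clause (!C) is unit, so C = false.
Branch on B: set B = false.
The clause (D) is unit, so D = true.
The clause (!A) is unit, so A = false.
This assignment satisfies each clause.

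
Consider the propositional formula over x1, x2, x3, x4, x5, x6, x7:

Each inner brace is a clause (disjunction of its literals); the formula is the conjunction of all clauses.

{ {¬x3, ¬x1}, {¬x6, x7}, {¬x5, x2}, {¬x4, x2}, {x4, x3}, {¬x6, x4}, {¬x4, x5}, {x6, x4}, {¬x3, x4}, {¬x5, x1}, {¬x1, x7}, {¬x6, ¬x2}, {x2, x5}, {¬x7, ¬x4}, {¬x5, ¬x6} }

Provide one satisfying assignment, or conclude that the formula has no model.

UNSATISFIABLE

Try x3 = False.
Unit clause (x4) forces x4 = True.
Unit clause (x2) forces x2 = True.
Unit clause (x5) forces x5 = True.
Unit clause (x1) forces x1 = True.
Unit clause (x7) forces x7 = True.
That conflicts with the unit clause (¬x7).
Backtrack on x3: now try x3 = True.
Unit clause (¬x1) forces x1 = False.
Unit clause (x4) forces x4 = True.
Unit clause (x2) forces x2 = True.
Unit clause (x5) forces x5 = True.
That conflicts with the unit clause (¬x5).
Both values of x3 lead to a conflict.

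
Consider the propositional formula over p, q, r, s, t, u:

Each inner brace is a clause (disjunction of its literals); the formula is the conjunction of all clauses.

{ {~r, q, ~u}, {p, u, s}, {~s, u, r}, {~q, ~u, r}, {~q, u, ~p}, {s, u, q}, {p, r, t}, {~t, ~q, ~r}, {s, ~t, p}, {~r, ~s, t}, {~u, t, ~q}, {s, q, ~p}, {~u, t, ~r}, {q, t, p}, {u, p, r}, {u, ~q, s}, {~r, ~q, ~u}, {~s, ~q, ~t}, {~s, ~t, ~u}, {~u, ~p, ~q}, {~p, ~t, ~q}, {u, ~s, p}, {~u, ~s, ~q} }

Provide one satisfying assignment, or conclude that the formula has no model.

p: 1, q: 0, r: 1, s: 1, t: 1, u: 0

Case r = 1:
Case q = 0:
Unit clause (~u) forces u = 0.
Unit clause (s) forces s = 1.
Unit clause (t) forces t = 1.
Unit clause (p) forces p = 1.
Every clause now holds.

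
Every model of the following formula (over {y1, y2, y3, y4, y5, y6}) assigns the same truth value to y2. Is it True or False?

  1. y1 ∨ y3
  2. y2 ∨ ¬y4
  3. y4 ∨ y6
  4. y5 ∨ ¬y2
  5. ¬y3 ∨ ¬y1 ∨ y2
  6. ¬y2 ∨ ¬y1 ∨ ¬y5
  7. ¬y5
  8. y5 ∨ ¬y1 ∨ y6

False

Suppose y2 = True.
From the singleton clause (y5), y5 = True.
But (¬y5) is also a unit clause — contradiction.
So every satisfying assignment has y2 = False.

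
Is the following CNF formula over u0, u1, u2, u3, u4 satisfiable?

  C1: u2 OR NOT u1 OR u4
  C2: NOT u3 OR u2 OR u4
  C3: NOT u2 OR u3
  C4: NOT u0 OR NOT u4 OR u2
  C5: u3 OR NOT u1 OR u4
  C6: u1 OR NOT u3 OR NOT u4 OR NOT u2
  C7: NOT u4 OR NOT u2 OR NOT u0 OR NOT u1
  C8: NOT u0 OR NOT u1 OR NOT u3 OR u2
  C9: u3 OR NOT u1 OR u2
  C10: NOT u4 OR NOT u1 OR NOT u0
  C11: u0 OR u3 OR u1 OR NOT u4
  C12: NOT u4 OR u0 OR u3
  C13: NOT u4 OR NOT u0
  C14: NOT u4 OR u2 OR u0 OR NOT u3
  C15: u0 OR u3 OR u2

Try u2 = true.
Unit clause (u3) forces u3 = true.
Try u1 = false.
Unit clause (NOT u4) forces u4 = false.
No clause remains; u0 is free.
A satisfying assignment: u0 ↦ true; u1 ↦ false; u2 ↦ true; u3 ↦ true; u4 ↦ false.

Yes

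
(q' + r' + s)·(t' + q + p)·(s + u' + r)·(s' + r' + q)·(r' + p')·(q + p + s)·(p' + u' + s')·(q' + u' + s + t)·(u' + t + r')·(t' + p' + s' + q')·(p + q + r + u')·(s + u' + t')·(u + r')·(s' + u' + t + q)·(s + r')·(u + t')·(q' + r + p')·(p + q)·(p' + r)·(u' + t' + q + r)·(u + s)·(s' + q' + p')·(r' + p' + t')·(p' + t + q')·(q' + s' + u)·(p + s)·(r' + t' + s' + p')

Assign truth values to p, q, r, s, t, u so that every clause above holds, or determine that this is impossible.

Try r = 1.
The clause (p') is unit, so p = 0.
The clause (u) is unit, so u = 1.
The clause (t) is unit, so t = 1.
The clause (q) is unit, so q = 1.
The clause (s) is unit, so s = 1.
This assignment satisfies each clause.

p=0, q=1, r=1, s=1, t=1, u=1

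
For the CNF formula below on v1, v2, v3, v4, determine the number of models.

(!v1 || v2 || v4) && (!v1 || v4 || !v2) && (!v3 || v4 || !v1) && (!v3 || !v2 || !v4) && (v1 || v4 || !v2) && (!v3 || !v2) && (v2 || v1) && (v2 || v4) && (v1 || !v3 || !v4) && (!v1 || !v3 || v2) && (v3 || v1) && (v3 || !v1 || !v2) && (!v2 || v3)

There are 2^4 = 16 truth assignments over (v1, v2, v3, v4).
Split on v4. With v4 = true, the clauses containing v4 are satisfied and !v4 drops from the rest; 1 of the 2^3 = 8 assignments to the other variables satisfy what remains.
With v4 = false, by the same count on the reduced clause set, 0 assignments work.
(One model: v1=T, v2=F, v3=F, v4=T.)
Total: 1 + 0 = 1.

1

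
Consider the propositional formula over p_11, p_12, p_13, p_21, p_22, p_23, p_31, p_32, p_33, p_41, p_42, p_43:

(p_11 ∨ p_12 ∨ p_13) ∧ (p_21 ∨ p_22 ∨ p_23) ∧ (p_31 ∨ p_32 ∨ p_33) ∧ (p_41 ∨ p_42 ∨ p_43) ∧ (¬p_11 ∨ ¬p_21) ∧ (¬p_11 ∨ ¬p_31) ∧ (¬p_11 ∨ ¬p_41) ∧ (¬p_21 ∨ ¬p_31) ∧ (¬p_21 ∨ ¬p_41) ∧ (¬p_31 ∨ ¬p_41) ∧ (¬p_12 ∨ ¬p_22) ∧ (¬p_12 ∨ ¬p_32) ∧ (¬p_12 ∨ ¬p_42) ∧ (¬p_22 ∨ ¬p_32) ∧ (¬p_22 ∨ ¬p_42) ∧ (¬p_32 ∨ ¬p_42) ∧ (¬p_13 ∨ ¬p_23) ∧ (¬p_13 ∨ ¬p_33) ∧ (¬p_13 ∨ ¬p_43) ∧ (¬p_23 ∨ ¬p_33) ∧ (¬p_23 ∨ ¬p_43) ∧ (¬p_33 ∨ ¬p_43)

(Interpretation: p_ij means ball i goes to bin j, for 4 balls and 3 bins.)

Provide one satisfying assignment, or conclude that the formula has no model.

UNSATISFIABLE

Case p_11 = False:
Case p_12 = True:
(¬p_22) alone gives p_22 = False.
(¬p_32) alone gives p_32 = False.
(¬p_42) alone gives p_42 = False.
Case p_21 = True:
(¬p_31) alone gives p_31 = False.
(p_33) alone gives p_33 = True.
(¬p_41) alone gives p_41 = False.
(p_43) alone gives p_43 = True.
But (¬p_43) is also a unit clause — contradiction.
That branch fails; take p_21 = False instead.
(p_23) alone gives p_23 = True.
(¬p_13) alone gives p_13 = False.
(¬p_33) alone gives p_33 = False.
(p_31) alone gives p_31 = True.
(¬p_41) alone gives p_41 = False.
(p_43) alone gives p_43 = True.
But (¬p_43) is also a unit clause — contradiction.
Either choice for p_21 ends in contradiction.
That branch fails; take p_12 = False instead.
(p_13) alone gives p_13 = True.
(¬p_23) alone gives p_23 = False.
(¬p_33) alone gives p_33 = False.
(¬p_43) alone gives p_43 = False.
Case p_21 = True:
(¬p_31) alone gives p_31 = False.
(p_32) alone gives p_32 = True.
(¬p_41) alone gives p_41 = False.
(p_42) alone gives p_42 = True.
But (¬p_42) is also a unit clause — contradiction.
That branch fails; take p_21 = False instead.
(p_22) alone gives p_22 = True.
(¬p_32) alone gives p_32 = False.
(p_31) alone gives p_31 = True.
(¬p_41) alone gives p_41 = False.
(p_42) alone gives p_42 = True.
But (¬p_42) is also a unit clause — contradiction.
Either choice for p_21 ends in contradiction.
Either choice for p_12 ends in contradiction.
That branch fails; take p_11 = True instead.
(¬p_21) alone gives p_21 = False.
(¬p_31) alone gives p_31 = False.
(¬p_41) alone gives p_41 = False.
Case p_22 = True:
(¬p_12) alone gives p_12 = False.
(¬p_32) alone gives p_32 = False.
(p_33) alone gives p_33 = True.
(¬p_42) alone gives p_42 = False.
(p_43) alone gives p_43 = True.
But (¬p_43) is also a unit clause — contradiction.
That branch fails; take p_22 = False instead.
(p_23) alone gives p_23 = True.
(¬p_13) alone gives p_13 = False.
(¬p_33) alone gives p_33 = False.
(p_32) alone gives p_32 = True.
(¬p_12) alone gives p_12 = False.
(¬p_42) alone gives p_42 = False.
(p_43) alone gives p_43 = True.
But (¬p_43) is also a unit clause — contradiction.
Either choice for p_22 ends in contradiction.
Either choice for p_11 ends in contradiction.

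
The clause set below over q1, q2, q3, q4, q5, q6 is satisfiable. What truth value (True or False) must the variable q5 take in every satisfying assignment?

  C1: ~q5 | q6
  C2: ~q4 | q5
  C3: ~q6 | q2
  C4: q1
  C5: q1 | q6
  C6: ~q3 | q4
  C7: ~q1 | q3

Suppose q5 = 0.
From the singleton clause (~q4), q4 = 0.
From the singleton clause (q1), q1 = 1.
From the singleton clause (~q3), q3 = 0.
Now (q3) is unsatisfied and unit — conflict.
So every satisfying assignment has q5 = True.

True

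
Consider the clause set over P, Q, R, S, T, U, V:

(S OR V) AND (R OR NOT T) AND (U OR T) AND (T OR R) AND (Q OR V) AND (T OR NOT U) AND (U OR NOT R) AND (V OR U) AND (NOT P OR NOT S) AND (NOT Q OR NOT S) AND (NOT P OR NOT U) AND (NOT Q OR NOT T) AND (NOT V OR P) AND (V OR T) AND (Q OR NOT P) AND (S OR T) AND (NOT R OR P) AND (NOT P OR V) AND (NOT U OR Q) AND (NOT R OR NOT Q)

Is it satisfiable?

No, unsatisfiable

Suppose S = true.
From the singleton clause (NOT P), P = false.
From the singleton clause (NOT Q), Q = false.
From the singleton clause (V), V = true.
Now (NOT V) is unsatisfied and unit — conflict.
So S must be the other value — set S = false.
From the singleton clause (V), V = true.
From the singleton clause (P), P = true.
From the singleton clause (NOT U), U = false.
From the singleton clause (T), T = true.
From the singleton clause (R), R = true.
Now (NOT R) is unsatisfied and unit — conflict.
Either choice for S ends in contradiction.
No assignment satisfies every clause.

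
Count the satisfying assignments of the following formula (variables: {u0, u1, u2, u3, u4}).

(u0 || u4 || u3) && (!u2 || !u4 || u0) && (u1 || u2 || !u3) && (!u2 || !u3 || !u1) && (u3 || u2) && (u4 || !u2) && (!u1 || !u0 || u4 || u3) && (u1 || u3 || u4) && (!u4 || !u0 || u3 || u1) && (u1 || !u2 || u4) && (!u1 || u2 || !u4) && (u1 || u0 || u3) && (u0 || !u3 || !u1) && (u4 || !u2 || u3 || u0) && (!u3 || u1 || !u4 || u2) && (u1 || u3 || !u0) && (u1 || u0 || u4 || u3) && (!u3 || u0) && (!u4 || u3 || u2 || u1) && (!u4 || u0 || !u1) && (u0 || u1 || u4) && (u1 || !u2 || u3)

There are 2^5 = 32 truth assignments over (u0, u1, u2, u3, u4).
Split on u1. With u1 = true, the clauses containing u1 are satisfied and !u1 drops from the rest; 2 of the 2^4 = 16 assignments to the other variables satisfy what remains.
With u1 = false, by the same count on the reduced clause set, 1 assignment works.
(One model: u0=T, u1=F, u2=T, u3=T, u4=T.)
Total: 2 + 1 = 3.

3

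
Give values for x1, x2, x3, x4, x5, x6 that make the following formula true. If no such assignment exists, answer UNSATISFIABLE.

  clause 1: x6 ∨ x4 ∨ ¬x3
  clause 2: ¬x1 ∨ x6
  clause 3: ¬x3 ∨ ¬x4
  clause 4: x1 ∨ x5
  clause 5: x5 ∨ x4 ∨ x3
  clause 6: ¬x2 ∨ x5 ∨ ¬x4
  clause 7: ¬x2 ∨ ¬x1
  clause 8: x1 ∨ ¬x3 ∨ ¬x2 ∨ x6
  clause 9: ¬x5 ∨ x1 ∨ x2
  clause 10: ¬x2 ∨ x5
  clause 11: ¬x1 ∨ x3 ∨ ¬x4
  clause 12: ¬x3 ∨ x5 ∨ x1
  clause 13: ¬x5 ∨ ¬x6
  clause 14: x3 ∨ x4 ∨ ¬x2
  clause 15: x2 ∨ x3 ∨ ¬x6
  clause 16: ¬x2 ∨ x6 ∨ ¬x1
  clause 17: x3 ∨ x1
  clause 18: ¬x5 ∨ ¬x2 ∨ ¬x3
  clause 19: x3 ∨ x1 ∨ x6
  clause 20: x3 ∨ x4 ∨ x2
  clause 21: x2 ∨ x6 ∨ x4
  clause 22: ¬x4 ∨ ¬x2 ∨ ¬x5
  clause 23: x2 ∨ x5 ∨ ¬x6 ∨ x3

x1 ↦ True,  x2 ↦ False,  x3 ↦ True,  x4 ↦ False,  x5 ↦ False,  x6 ↦ True

Try x1 = True.
From the singleton clause (x6), x6 = True.
From the singleton clause (¬x2), x2 = False.
From the singleton clause (¬x5), x5 = False.
From the singleton clause (x3), x3 = True.
From the singleton clause (¬x4), x4 = False.
All clauses are satisfied.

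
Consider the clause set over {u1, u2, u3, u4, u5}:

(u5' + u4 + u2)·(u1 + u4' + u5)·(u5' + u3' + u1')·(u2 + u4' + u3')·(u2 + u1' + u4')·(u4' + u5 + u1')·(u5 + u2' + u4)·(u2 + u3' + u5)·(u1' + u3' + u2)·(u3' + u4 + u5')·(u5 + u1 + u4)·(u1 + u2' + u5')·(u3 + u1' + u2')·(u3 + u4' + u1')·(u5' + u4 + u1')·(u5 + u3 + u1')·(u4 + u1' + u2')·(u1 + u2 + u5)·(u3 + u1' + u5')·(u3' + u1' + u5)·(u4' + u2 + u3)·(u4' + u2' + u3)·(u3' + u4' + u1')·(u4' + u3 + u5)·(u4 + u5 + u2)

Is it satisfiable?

Suppose u5 = 0.
Suppose u1 = 1.
The clause (u4') is unit, so u4 = 0.
The clause (u2') is unit, so u2 = 0.
But (u2) is also a unit clause — contradiction.
Undo u1 and try u1 = 0.
The clause (u4') is unit, so u4 = 0.
But (u4) is also a unit clause — contradiction.
Neither u1 = 1 nor u1 = 0 works.
Undo u5 and try u5 = 1.
Suppose u4 = 1.
Suppose u3 = 0.
The clause (u1') is unit, so u1 = 0.
The clause (u2') is unit, so u2 = 0.
But (u2) is also a unit clause — contradiction.
Undo u3 and try u3 = 1.
The clause (u1') is unit, so u1 = 0.
The clause (u2) is unit, so u2 = 1.
But (u2') is also a unit clause — contradiction.
Neither u3 = 1 nor u3 = 0 works.
Undo u4 and try u4 = 0.
The clause (u2) is unit, so u2 = 1.
The clause (u3') is unit, so u3 = 0.
The clause (u1) is unit, so u1 = 1.
But (u1') is also a unit clause — contradiction.
Neither u4 = 1 nor u4 = 0 works.
Neither u5 = 1 nor u5 = 0 works.
No assignment satisfies every clause.

Unsatisfiable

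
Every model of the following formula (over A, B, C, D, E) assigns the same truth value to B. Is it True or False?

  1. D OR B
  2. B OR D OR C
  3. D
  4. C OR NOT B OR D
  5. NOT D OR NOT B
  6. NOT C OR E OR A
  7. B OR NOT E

False

Suppose B = true.
Unit clause (D) forces D = true.
That conflicts with the unit clause (NOT D).
So every satisfying assignment has B = False.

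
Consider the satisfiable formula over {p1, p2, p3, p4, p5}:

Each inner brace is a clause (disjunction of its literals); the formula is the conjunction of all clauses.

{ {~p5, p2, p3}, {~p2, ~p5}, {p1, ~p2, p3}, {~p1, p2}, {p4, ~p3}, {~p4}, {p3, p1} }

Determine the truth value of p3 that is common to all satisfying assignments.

Suppose p3 = 1.
Unit clause (p4) forces p4 = 1.
Now (~p4) is unsatisfied and unit — conflict.
So every satisfying assignment has p3 = False.

False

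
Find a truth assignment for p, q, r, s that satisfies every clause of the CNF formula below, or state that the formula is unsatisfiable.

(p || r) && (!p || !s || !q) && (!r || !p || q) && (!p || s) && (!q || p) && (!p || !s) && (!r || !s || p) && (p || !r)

Try p = true.
The clause (s) is unit, so s = true.
But (!s) is also a unit clause — contradiction.
So p must be the other value — set p = false.
The clause (r) is unit, so r = true.
But (!r) is also a unit clause — contradiction.
Both values of p lead to a conflict.

UNSATISFIABLE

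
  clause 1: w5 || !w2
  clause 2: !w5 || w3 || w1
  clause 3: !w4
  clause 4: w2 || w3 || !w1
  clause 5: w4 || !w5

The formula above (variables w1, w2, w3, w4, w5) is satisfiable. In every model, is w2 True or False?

Suppose w2 = true.
Unit clause (w5) forces w5 = true.
Unit clause (!w4) forces w4 = false.
Now (w4) is unsatisfied and unit — conflict.
So every satisfying assignment has w2 = False.

False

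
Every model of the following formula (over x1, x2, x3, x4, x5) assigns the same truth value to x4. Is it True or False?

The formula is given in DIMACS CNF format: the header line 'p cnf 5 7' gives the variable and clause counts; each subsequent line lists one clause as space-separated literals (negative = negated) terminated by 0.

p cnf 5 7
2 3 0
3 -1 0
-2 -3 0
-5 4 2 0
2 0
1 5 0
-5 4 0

True

Suppose x4 = False.
(x2) alone gives x2 = True.
(¬x3) alone gives x3 = False.
(¬x1) alone gives x1 = False.
(x5) alone gives x5 = True.
But (¬x5) is also a unit clause — contradiction.
So every satisfying assignment has x4 = True.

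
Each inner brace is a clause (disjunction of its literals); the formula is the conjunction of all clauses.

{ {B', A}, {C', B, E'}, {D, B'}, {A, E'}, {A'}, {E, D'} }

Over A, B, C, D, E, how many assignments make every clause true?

2

There are 2^5 = 32 truth assignments over (A, B, C, D, E).
Split on C. With C = 1, the clauses containing C are satisfied and C' drops from the rest; 1 of the 2^4 = 16 assignments to the other variables satisfy what remains.
With C = 0, by the same count on the reduced clause set, 1 assignment works.
(One model: A=F, B=F, C=F, D=F, E=F.)
Total: 1 + 1 = 2.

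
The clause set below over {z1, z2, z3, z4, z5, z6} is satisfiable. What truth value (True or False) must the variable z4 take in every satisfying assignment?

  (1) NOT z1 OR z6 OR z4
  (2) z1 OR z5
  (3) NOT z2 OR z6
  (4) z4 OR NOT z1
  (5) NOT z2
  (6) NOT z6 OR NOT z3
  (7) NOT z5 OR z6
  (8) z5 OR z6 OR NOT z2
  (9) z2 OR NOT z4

Suppose z4 = true.
Unit clause (NOT z2) forces z2 = false.
Now (z2) is unsatisfied and unit — conflict.
So every satisfying assignment has z4 = False.

False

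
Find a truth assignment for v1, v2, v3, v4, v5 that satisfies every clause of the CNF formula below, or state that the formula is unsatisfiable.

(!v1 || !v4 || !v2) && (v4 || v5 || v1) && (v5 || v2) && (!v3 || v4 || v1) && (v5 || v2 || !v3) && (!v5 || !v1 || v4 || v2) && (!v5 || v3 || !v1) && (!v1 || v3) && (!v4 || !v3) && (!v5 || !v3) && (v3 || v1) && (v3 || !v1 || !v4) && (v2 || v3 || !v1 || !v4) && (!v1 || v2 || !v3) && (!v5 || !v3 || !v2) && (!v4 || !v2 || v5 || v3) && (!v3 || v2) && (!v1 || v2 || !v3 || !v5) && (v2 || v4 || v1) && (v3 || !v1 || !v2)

Branch on v5: set v5 = false.
From the singleton clause (v2), v2 = true.
Branch on v1: set v1 = true.
From the singleton clause (!v4), v4 = false.
From the singleton clause (v3), v3 = true.
All clauses are satisfied.

v1 ↦ true; v2 ↦ true; v3 ↦ true; v4 ↦ false; v5 ↦ false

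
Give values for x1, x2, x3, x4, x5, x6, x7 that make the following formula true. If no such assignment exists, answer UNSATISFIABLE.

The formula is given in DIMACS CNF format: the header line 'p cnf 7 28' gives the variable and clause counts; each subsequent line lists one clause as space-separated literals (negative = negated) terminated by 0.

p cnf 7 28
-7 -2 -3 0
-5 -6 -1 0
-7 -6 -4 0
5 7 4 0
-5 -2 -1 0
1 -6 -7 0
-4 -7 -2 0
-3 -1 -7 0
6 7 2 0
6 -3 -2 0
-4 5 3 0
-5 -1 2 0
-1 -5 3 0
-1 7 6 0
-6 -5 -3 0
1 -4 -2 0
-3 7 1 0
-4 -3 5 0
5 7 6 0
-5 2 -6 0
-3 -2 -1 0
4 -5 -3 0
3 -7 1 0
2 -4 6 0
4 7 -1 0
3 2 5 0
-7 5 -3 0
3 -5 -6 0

x1=False,  x2=True,  x3=False,  x4=False,  x5=True,  x6=False,  x7=False

Try x7 = False.
Try x5 = True.
Try x6 = False.
From the singleton clause (x2), x2 = True.
From the singleton clause (¬x1), x1 = False.
From the singleton clause (¬x3), x3 = False.
From the singleton clause (¬x4), x4 = False.
Every clause now holds.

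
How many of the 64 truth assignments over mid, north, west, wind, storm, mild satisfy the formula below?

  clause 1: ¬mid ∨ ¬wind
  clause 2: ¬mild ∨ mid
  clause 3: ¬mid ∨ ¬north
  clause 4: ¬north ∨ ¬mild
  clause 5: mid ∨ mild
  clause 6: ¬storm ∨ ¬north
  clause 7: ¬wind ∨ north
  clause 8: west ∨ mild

6

There are 2^6 = 64 truth assignments over (mid, north, west, wind, storm, mild).
Split on west. With west = True, the clauses containing west are satisfied and ¬west drops from the rest; 4 of the 2^5 = 32 assignments to the other variables satisfy what remains.
With west = False, by the same count on the reduced clause set, 2 assignments work.
Total: 4 + 2 = 6.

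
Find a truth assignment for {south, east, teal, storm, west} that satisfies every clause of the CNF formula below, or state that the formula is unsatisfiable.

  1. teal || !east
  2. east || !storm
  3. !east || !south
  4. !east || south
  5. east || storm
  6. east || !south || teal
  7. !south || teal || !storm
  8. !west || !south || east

UNSATISFIABLE

Try teal = true.
Try east = true.
(!south) alone gives south = false.
That conflicts with the unit clause (south).
That branch fails; take east = false instead.
(!storm) alone gives storm = false.
That conflicts with the unit clause (storm).
Both values of east lead to a conflict.
That branch fails; take teal = false instead.
(!east) alone gives east = false.
(!storm) alone gives storm = false.
That conflicts with the unit clause (storm).
Both values of teal lead to a conflict.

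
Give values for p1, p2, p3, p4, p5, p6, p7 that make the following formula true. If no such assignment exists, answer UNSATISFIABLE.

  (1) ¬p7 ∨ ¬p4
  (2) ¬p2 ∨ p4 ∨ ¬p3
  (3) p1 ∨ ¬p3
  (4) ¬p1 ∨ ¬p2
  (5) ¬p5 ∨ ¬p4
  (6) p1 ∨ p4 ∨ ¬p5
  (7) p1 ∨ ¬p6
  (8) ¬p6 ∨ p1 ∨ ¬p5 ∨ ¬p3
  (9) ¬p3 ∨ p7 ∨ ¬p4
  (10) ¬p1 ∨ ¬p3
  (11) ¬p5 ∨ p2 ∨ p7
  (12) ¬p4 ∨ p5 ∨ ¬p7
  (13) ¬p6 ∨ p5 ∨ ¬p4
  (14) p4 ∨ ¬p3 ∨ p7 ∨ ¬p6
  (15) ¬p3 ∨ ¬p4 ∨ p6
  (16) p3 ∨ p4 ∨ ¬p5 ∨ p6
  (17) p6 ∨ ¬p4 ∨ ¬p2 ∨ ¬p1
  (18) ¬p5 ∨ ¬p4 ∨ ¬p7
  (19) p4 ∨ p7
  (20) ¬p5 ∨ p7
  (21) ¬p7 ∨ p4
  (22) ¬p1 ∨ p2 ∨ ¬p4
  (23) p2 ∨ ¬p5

Case p7 = False:
The clause (p4) is unit, so p4 = True.
The clause (¬p5) is unit, so p5 = False.
The clause (¬p3) is unit, so p3 = False.
The clause (¬p6) is unit, so p6 = False.
Case p1 = False:
No clause remains; p2 is free.

p1 ↦ False, p2 ↦ True, p3 ↦ False, p4 ↦ True, p5 ↦ False, p6 ↦ False, p7 ↦ False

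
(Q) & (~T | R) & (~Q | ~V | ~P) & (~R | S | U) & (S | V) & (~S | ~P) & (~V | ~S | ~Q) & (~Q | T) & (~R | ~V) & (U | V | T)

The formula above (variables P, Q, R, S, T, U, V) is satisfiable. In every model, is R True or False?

Suppose R = 0.
From the singleton clause (Q), Q = 1.
From the singleton clause (~T), T = 0.
That conflicts with the unit clause (T).
So every satisfying assignment has R = True.

True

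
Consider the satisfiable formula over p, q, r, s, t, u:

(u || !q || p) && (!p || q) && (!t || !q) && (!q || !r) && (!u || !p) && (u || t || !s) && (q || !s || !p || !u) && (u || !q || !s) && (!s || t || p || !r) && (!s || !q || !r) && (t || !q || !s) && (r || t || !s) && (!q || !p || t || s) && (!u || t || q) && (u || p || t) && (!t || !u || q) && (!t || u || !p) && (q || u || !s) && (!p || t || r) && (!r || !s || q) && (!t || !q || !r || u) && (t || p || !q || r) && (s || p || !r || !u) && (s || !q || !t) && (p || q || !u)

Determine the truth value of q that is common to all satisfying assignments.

False

Suppose q = true.
From the singleton clause (!t), t = false.
From the singleton clause (!r), r = false.
From the singleton clause (!s), s = false.
From the singleton clause (!p), p = false.
That conflicts with the unit clause (p).
So every satisfying assignment has q = False.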